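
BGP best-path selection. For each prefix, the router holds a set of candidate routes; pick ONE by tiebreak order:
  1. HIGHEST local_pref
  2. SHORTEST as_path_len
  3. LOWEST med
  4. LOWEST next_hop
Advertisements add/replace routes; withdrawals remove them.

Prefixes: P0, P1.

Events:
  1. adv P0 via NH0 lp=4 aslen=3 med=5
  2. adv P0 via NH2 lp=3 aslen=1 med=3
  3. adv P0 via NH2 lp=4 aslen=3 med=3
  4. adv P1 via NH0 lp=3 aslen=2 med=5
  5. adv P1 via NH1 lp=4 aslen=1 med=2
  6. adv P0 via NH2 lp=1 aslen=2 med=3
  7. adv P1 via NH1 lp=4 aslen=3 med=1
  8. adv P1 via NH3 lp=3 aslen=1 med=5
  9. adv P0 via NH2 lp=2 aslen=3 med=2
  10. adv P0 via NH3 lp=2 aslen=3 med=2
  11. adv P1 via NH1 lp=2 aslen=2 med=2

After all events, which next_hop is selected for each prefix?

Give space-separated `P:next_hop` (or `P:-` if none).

Op 1: best P0=NH0 P1=-
Op 2: best P0=NH0 P1=-
Op 3: best P0=NH2 P1=-
Op 4: best P0=NH2 P1=NH0
Op 5: best P0=NH2 P1=NH1
Op 6: best P0=NH0 P1=NH1
Op 7: best P0=NH0 P1=NH1
Op 8: best P0=NH0 P1=NH1
Op 9: best P0=NH0 P1=NH1
Op 10: best P0=NH0 P1=NH1
Op 11: best P0=NH0 P1=NH3

Answer: P0:NH0 P1:NH3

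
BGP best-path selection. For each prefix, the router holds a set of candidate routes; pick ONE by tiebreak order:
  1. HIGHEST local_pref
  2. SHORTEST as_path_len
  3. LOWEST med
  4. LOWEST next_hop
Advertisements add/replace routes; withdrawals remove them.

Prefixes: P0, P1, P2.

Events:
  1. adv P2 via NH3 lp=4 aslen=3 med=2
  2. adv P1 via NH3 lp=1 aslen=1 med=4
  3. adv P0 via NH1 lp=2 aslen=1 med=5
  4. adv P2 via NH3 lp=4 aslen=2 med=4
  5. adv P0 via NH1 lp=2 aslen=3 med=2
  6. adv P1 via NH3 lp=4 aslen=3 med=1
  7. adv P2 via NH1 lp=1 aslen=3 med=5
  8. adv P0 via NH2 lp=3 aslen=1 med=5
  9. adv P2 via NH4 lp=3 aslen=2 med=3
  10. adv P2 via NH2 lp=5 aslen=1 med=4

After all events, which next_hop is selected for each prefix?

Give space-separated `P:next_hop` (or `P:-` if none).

Op 1: best P0=- P1=- P2=NH3
Op 2: best P0=- P1=NH3 P2=NH3
Op 3: best P0=NH1 P1=NH3 P2=NH3
Op 4: best P0=NH1 P1=NH3 P2=NH3
Op 5: best P0=NH1 P1=NH3 P2=NH3
Op 6: best P0=NH1 P1=NH3 P2=NH3
Op 7: best P0=NH1 P1=NH3 P2=NH3
Op 8: best P0=NH2 P1=NH3 P2=NH3
Op 9: best P0=NH2 P1=NH3 P2=NH3
Op 10: best P0=NH2 P1=NH3 P2=NH2

Answer: P0:NH2 P1:NH3 P2:NH2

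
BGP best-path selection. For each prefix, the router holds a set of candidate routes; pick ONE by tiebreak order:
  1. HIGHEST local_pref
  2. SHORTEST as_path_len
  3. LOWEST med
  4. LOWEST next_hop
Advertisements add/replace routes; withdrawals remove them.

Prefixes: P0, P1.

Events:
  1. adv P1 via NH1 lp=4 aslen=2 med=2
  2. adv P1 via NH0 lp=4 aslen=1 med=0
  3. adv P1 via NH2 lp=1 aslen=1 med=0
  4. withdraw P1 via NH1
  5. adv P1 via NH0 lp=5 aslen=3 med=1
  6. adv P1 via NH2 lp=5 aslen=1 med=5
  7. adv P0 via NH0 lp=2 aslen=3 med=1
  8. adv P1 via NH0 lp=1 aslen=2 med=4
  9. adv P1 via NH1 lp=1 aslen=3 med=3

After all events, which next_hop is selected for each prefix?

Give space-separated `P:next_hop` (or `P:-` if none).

Op 1: best P0=- P1=NH1
Op 2: best P0=- P1=NH0
Op 3: best P0=- P1=NH0
Op 4: best P0=- P1=NH0
Op 5: best P0=- P1=NH0
Op 6: best P0=- P1=NH2
Op 7: best P0=NH0 P1=NH2
Op 8: best P0=NH0 P1=NH2
Op 9: best P0=NH0 P1=NH2

Answer: P0:NH0 P1:NH2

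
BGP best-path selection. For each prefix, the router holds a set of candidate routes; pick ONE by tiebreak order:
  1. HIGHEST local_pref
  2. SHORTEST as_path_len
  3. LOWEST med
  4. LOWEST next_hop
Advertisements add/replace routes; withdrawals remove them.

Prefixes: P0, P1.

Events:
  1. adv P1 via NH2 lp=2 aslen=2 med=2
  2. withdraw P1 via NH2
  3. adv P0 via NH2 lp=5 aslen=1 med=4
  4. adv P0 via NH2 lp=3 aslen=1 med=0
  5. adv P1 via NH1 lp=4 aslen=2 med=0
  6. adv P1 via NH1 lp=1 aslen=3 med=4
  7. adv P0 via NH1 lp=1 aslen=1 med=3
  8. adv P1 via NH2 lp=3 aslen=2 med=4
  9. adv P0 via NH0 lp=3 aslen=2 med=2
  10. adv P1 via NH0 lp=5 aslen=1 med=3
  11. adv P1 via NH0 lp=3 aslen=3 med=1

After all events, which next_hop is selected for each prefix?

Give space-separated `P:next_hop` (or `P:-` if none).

Answer: P0:NH2 P1:NH2

Derivation:
Op 1: best P0=- P1=NH2
Op 2: best P0=- P1=-
Op 3: best P0=NH2 P1=-
Op 4: best P0=NH2 P1=-
Op 5: best P0=NH2 P1=NH1
Op 6: best P0=NH2 P1=NH1
Op 7: best P0=NH2 P1=NH1
Op 8: best P0=NH2 P1=NH2
Op 9: best P0=NH2 P1=NH2
Op 10: best P0=NH2 P1=NH0
Op 11: best P0=NH2 P1=NH2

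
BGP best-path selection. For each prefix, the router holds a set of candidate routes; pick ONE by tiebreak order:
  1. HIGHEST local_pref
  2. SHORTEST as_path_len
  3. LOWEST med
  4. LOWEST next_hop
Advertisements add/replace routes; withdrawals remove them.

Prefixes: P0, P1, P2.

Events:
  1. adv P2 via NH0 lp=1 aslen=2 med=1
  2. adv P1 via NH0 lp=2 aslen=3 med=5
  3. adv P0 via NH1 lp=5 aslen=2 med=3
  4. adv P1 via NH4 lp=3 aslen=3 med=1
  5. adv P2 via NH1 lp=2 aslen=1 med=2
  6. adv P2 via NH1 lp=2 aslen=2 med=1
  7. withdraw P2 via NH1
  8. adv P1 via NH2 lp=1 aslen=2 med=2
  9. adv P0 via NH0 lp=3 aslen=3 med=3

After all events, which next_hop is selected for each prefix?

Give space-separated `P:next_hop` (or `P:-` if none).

Op 1: best P0=- P1=- P2=NH0
Op 2: best P0=- P1=NH0 P2=NH0
Op 3: best P0=NH1 P1=NH0 P2=NH0
Op 4: best P0=NH1 P1=NH4 P2=NH0
Op 5: best P0=NH1 P1=NH4 P2=NH1
Op 6: best P0=NH1 P1=NH4 P2=NH1
Op 7: best P0=NH1 P1=NH4 P2=NH0
Op 8: best P0=NH1 P1=NH4 P2=NH0
Op 9: best P0=NH1 P1=NH4 P2=NH0

Answer: P0:NH1 P1:NH4 P2:NH0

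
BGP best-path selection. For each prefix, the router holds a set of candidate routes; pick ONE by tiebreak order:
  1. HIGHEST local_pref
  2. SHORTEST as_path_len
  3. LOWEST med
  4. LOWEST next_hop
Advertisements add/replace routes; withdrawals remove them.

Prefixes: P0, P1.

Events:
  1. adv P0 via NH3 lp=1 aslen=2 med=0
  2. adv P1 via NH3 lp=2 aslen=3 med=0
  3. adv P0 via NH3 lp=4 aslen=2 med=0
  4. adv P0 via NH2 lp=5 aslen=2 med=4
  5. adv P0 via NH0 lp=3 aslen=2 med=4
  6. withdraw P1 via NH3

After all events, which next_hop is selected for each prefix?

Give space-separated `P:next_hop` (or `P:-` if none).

Answer: P0:NH2 P1:-

Derivation:
Op 1: best P0=NH3 P1=-
Op 2: best P0=NH3 P1=NH3
Op 3: best P0=NH3 P1=NH3
Op 4: best P0=NH2 P1=NH3
Op 5: best P0=NH2 P1=NH3
Op 6: best P0=NH2 P1=-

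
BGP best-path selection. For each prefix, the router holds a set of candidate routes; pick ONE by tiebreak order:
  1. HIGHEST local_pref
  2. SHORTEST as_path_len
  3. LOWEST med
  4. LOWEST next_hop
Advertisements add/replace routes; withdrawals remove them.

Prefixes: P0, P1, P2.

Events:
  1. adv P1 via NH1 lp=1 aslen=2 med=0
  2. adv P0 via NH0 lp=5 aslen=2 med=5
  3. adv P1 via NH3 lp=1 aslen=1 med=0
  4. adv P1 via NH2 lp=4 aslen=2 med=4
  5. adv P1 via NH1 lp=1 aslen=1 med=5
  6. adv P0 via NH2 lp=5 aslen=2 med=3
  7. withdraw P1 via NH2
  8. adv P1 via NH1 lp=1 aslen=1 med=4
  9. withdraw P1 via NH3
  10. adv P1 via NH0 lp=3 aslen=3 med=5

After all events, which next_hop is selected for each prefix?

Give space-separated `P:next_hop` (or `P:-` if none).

Answer: P0:NH2 P1:NH0 P2:-

Derivation:
Op 1: best P0=- P1=NH1 P2=-
Op 2: best P0=NH0 P1=NH1 P2=-
Op 3: best P0=NH0 P1=NH3 P2=-
Op 4: best P0=NH0 P1=NH2 P2=-
Op 5: best P0=NH0 P1=NH2 P2=-
Op 6: best P0=NH2 P1=NH2 P2=-
Op 7: best P0=NH2 P1=NH3 P2=-
Op 8: best P0=NH2 P1=NH3 P2=-
Op 9: best P0=NH2 P1=NH1 P2=-
Op 10: best P0=NH2 P1=NH0 P2=-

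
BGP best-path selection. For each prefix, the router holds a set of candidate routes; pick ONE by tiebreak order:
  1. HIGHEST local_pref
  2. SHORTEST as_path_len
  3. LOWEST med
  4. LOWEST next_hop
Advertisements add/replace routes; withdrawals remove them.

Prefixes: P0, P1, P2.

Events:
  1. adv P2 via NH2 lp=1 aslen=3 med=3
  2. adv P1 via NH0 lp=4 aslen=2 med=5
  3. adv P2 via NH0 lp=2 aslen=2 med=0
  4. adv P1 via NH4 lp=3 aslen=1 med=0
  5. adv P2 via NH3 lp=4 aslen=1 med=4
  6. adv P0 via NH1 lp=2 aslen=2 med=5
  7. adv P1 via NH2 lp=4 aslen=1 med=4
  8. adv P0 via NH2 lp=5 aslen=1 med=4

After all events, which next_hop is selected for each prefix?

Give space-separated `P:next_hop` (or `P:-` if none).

Op 1: best P0=- P1=- P2=NH2
Op 2: best P0=- P1=NH0 P2=NH2
Op 3: best P0=- P1=NH0 P2=NH0
Op 4: best P0=- P1=NH0 P2=NH0
Op 5: best P0=- P1=NH0 P2=NH3
Op 6: best P0=NH1 P1=NH0 P2=NH3
Op 7: best P0=NH1 P1=NH2 P2=NH3
Op 8: best P0=NH2 P1=NH2 P2=NH3

Answer: P0:NH2 P1:NH2 P2:NH3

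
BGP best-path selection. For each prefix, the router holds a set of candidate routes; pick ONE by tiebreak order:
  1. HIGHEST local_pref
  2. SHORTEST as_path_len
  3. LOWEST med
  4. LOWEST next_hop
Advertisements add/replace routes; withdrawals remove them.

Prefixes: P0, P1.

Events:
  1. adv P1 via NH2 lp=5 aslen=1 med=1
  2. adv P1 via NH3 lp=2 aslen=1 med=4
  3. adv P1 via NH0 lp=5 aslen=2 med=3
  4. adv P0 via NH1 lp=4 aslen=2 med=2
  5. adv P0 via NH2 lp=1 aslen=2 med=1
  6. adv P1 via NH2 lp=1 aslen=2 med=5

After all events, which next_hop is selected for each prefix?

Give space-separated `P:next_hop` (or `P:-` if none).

Op 1: best P0=- P1=NH2
Op 2: best P0=- P1=NH2
Op 3: best P0=- P1=NH2
Op 4: best P0=NH1 P1=NH2
Op 5: best P0=NH1 P1=NH2
Op 6: best P0=NH1 P1=NH0

Answer: P0:NH1 P1:NH0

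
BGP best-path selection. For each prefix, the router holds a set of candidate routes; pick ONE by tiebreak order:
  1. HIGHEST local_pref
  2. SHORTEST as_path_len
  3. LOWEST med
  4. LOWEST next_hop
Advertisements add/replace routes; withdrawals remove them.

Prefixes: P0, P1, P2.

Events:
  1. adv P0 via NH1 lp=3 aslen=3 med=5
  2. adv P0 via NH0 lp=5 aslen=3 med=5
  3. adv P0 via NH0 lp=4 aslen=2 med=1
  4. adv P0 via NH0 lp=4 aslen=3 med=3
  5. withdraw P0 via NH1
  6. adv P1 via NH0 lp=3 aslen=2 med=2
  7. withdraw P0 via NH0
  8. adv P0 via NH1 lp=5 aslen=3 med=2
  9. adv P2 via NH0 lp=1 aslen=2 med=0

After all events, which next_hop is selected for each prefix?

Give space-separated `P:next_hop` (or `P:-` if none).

Op 1: best P0=NH1 P1=- P2=-
Op 2: best P0=NH0 P1=- P2=-
Op 3: best P0=NH0 P1=- P2=-
Op 4: best P0=NH0 P1=- P2=-
Op 5: best P0=NH0 P1=- P2=-
Op 6: best P0=NH0 P1=NH0 P2=-
Op 7: best P0=- P1=NH0 P2=-
Op 8: best P0=NH1 P1=NH0 P2=-
Op 9: best P0=NH1 P1=NH0 P2=NH0

Answer: P0:NH1 P1:NH0 P2:NH0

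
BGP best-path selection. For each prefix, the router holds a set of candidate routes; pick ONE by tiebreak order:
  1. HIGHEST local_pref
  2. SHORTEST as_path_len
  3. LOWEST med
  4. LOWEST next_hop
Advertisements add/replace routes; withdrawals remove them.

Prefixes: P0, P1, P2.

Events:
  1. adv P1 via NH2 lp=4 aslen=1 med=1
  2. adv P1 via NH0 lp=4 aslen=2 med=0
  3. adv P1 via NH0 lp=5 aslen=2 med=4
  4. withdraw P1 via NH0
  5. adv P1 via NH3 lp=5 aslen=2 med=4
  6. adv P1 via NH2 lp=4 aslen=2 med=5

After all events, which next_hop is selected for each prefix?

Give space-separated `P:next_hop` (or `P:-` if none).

Op 1: best P0=- P1=NH2 P2=-
Op 2: best P0=- P1=NH2 P2=-
Op 3: best P0=- P1=NH0 P2=-
Op 4: best P0=- P1=NH2 P2=-
Op 5: best P0=- P1=NH3 P2=-
Op 6: best P0=- P1=NH3 P2=-

Answer: P0:- P1:NH3 P2:-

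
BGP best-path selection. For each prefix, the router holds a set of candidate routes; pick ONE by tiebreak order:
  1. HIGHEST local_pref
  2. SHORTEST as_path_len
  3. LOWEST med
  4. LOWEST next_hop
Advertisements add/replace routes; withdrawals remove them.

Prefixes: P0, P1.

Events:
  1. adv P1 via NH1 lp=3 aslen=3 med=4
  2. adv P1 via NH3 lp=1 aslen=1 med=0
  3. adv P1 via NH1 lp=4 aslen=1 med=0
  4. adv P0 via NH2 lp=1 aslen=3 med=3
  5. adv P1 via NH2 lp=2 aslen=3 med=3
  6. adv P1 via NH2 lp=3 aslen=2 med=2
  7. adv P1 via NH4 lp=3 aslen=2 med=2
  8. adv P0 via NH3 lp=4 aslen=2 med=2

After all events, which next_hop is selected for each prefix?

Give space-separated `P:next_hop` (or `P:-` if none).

Answer: P0:NH3 P1:NH1

Derivation:
Op 1: best P0=- P1=NH1
Op 2: best P0=- P1=NH1
Op 3: best P0=- P1=NH1
Op 4: best P0=NH2 P1=NH1
Op 5: best P0=NH2 P1=NH1
Op 6: best P0=NH2 P1=NH1
Op 7: best P0=NH2 P1=NH1
Op 8: best P0=NH3 P1=NH1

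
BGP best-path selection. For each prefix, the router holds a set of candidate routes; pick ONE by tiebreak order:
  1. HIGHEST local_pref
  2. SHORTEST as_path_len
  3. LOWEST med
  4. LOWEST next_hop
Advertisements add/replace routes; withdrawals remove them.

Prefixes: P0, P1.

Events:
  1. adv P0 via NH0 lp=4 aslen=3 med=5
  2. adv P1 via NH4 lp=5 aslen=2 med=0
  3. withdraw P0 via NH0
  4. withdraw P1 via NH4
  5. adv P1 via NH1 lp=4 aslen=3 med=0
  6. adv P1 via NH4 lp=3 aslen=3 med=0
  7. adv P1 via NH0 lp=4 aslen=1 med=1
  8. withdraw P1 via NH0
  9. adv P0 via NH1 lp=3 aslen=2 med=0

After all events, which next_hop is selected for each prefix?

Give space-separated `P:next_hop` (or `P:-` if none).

Answer: P0:NH1 P1:NH1

Derivation:
Op 1: best P0=NH0 P1=-
Op 2: best P0=NH0 P1=NH4
Op 3: best P0=- P1=NH4
Op 4: best P0=- P1=-
Op 5: best P0=- P1=NH1
Op 6: best P0=- P1=NH1
Op 7: best P0=- P1=NH0
Op 8: best P0=- P1=NH1
Op 9: best P0=NH1 P1=NH1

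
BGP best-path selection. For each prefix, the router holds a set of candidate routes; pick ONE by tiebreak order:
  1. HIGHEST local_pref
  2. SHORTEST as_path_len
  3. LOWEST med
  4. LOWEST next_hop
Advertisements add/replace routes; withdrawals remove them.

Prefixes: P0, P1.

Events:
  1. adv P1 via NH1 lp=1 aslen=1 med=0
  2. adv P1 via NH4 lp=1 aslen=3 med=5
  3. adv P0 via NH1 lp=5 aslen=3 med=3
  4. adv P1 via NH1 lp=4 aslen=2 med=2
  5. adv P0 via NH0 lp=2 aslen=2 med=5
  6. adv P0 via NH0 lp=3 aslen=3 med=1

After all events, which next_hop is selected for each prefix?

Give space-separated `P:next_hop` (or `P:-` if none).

Answer: P0:NH1 P1:NH1

Derivation:
Op 1: best P0=- P1=NH1
Op 2: best P0=- P1=NH1
Op 3: best P0=NH1 P1=NH1
Op 4: best P0=NH1 P1=NH1
Op 5: best P0=NH1 P1=NH1
Op 6: best P0=NH1 P1=NH1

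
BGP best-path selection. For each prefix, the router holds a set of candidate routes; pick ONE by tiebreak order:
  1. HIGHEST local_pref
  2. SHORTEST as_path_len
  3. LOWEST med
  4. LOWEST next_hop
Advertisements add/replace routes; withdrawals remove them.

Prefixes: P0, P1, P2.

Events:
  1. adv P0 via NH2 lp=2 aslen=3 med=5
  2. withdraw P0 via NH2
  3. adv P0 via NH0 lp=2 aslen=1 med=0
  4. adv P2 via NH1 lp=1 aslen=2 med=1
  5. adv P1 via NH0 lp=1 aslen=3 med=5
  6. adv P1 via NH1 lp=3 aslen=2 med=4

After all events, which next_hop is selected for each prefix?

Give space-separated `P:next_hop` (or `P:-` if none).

Op 1: best P0=NH2 P1=- P2=-
Op 2: best P0=- P1=- P2=-
Op 3: best P0=NH0 P1=- P2=-
Op 4: best P0=NH0 P1=- P2=NH1
Op 5: best P0=NH0 P1=NH0 P2=NH1
Op 6: best P0=NH0 P1=NH1 P2=NH1

Answer: P0:NH0 P1:NH1 P2:NH1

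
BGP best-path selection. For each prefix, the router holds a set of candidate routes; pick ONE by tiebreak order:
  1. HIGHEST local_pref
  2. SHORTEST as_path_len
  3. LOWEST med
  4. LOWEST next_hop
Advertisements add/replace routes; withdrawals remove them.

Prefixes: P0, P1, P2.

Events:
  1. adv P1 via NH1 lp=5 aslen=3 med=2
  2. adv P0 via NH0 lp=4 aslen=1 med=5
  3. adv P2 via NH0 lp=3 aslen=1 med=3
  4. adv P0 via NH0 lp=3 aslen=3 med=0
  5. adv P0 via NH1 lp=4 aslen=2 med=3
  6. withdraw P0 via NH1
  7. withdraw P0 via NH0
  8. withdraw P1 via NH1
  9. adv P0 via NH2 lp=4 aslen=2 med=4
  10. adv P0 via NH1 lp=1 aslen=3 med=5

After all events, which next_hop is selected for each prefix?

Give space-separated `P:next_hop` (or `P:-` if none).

Answer: P0:NH2 P1:- P2:NH0

Derivation:
Op 1: best P0=- P1=NH1 P2=-
Op 2: best P0=NH0 P1=NH1 P2=-
Op 3: best P0=NH0 P1=NH1 P2=NH0
Op 4: best P0=NH0 P1=NH1 P2=NH0
Op 5: best P0=NH1 P1=NH1 P2=NH0
Op 6: best P0=NH0 P1=NH1 P2=NH0
Op 7: best P0=- P1=NH1 P2=NH0
Op 8: best P0=- P1=- P2=NH0
Op 9: best P0=NH2 P1=- P2=NH0
Op 10: best P0=NH2 P1=- P2=NH0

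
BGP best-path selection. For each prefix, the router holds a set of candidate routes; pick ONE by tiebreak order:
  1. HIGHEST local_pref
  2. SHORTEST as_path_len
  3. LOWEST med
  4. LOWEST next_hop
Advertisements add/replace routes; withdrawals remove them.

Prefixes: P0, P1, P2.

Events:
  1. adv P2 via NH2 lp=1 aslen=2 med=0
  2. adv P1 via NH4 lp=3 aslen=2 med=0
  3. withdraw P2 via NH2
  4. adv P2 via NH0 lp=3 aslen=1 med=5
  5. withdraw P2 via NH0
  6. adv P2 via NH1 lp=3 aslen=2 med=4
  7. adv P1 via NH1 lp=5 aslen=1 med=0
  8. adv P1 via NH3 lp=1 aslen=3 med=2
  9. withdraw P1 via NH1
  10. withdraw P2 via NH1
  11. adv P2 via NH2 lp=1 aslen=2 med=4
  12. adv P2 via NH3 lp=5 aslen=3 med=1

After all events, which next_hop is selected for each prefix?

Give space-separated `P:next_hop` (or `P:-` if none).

Op 1: best P0=- P1=- P2=NH2
Op 2: best P0=- P1=NH4 P2=NH2
Op 3: best P0=- P1=NH4 P2=-
Op 4: best P0=- P1=NH4 P2=NH0
Op 5: best P0=- P1=NH4 P2=-
Op 6: best P0=- P1=NH4 P2=NH1
Op 7: best P0=- P1=NH1 P2=NH1
Op 8: best P0=- P1=NH1 P2=NH1
Op 9: best P0=- P1=NH4 P2=NH1
Op 10: best P0=- P1=NH4 P2=-
Op 11: best P0=- P1=NH4 P2=NH2
Op 12: best P0=- P1=NH4 P2=NH3

Answer: P0:- P1:NH4 P2:NH3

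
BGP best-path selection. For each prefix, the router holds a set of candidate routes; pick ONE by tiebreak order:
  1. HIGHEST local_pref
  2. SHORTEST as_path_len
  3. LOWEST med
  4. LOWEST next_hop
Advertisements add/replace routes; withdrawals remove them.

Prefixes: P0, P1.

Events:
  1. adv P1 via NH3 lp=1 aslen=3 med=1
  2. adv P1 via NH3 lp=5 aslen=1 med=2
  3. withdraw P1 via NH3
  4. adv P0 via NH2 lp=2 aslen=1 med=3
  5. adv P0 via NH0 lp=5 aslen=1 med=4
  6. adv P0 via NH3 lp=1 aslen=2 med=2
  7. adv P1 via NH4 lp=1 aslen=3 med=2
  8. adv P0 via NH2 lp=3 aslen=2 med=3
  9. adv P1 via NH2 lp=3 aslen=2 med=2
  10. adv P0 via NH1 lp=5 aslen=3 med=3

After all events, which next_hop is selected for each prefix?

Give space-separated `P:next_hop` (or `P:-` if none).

Op 1: best P0=- P1=NH3
Op 2: best P0=- P1=NH3
Op 3: best P0=- P1=-
Op 4: best P0=NH2 P1=-
Op 5: best P0=NH0 P1=-
Op 6: best P0=NH0 P1=-
Op 7: best P0=NH0 P1=NH4
Op 8: best P0=NH0 P1=NH4
Op 9: best P0=NH0 P1=NH2
Op 10: best P0=NH0 P1=NH2

Answer: P0:NH0 P1:NH2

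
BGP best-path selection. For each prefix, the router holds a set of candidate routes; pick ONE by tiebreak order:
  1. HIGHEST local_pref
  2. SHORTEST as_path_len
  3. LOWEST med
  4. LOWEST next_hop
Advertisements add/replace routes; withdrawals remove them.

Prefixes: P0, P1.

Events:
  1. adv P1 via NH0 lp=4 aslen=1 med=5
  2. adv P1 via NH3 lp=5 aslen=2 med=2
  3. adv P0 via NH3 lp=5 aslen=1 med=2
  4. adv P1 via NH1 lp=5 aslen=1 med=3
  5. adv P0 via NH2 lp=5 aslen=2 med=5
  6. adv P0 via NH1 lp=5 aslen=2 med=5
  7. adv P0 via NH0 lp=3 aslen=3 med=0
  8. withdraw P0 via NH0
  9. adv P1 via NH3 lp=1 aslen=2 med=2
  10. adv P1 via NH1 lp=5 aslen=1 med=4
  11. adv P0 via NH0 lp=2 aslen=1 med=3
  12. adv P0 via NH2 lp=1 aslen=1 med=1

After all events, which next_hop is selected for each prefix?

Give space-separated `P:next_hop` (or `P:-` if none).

Op 1: best P0=- P1=NH0
Op 2: best P0=- P1=NH3
Op 3: best P0=NH3 P1=NH3
Op 4: best P0=NH3 P1=NH1
Op 5: best P0=NH3 P1=NH1
Op 6: best P0=NH3 P1=NH1
Op 7: best P0=NH3 P1=NH1
Op 8: best P0=NH3 P1=NH1
Op 9: best P0=NH3 P1=NH1
Op 10: best P0=NH3 P1=NH1
Op 11: best P0=NH3 P1=NH1
Op 12: best P0=NH3 P1=NH1

Answer: P0:NH3 P1:NH1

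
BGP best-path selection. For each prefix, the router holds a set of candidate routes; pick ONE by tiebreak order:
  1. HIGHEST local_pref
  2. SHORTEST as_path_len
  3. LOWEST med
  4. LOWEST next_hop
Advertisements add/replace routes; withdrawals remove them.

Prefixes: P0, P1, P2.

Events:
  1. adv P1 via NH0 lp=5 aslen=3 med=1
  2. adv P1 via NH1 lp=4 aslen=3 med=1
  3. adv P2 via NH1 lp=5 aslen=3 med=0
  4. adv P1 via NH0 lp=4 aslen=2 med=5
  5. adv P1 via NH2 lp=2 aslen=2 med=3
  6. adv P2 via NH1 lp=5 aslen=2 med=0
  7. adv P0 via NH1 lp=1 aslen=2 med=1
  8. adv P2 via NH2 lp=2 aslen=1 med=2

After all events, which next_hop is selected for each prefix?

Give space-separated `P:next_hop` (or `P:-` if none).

Answer: P0:NH1 P1:NH0 P2:NH1

Derivation:
Op 1: best P0=- P1=NH0 P2=-
Op 2: best P0=- P1=NH0 P2=-
Op 3: best P0=- P1=NH0 P2=NH1
Op 4: best P0=- P1=NH0 P2=NH1
Op 5: best P0=- P1=NH0 P2=NH1
Op 6: best P0=- P1=NH0 P2=NH1
Op 7: best P0=NH1 P1=NH0 P2=NH1
Op 8: best P0=NH1 P1=NH0 P2=NH1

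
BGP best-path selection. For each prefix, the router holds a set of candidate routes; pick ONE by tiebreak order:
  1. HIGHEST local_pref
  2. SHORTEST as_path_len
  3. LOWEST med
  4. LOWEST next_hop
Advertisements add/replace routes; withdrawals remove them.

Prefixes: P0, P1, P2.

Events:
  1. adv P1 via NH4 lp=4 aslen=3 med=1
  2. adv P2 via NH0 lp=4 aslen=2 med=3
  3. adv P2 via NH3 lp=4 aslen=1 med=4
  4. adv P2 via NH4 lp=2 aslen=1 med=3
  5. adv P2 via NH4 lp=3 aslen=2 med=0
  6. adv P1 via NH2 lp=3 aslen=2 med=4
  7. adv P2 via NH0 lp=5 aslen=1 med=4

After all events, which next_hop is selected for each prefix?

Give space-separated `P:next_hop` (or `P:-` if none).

Answer: P0:- P1:NH4 P2:NH0

Derivation:
Op 1: best P0=- P1=NH4 P2=-
Op 2: best P0=- P1=NH4 P2=NH0
Op 3: best P0=- P1=NH4 P2=NH3
Op 4: best P0=- P1=NH4 P2=NH3
Op 5: best P0=- P1=NH4 P2=NH3
Op 6: best P0=- P1=NH4 P2=NH3
Op 7: best P0=- P1=NH4 P2=NH0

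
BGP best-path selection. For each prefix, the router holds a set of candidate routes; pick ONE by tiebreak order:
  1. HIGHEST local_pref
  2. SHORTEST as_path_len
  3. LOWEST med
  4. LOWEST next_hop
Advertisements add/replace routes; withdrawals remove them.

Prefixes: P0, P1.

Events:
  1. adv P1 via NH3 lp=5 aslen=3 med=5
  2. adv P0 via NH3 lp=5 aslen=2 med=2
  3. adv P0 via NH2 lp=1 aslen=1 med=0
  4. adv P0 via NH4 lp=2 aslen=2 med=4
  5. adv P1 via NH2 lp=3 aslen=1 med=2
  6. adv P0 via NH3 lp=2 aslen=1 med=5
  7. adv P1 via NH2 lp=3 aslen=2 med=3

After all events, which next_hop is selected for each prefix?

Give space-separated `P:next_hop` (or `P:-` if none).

Op 1: best P0=- P1=NH3
Op 2: best P0=NH3 P1=NH3
Op 3: best P0=NH3 P1=NH3
Op 4: best P0=NH3 P1=NH3
Op 5: best P0=NH3 P1=NH3
Op 6: best P0=NH3 P1=NH3
Op 7: best P0=NH3 P1=NH3

Answer: P0:NH3 P1:NH3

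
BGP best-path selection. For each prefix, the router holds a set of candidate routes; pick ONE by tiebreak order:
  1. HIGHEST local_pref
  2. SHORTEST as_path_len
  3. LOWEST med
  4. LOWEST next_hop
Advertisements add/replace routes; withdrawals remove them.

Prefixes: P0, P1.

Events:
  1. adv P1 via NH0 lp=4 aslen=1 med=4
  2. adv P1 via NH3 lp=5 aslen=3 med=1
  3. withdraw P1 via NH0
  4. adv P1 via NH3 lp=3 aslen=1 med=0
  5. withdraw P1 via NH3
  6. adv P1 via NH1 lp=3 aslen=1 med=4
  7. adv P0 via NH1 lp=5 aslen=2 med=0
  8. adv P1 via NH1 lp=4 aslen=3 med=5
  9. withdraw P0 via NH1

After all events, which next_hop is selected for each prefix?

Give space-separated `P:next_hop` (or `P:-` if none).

Answer: P0:- P1:NH1

Derivation:
Op 1: best P0=- P1=NH0
Op 2: best P0=- P1=NH3
Op 3: best P0=- P1=NH3
Op 4: best P0=- P1=NH3
Op 5: best P0=- P1=-
Op 6: best P0=- P1=NH1
Op 7: best P0=NH1 P1=NH1
Op 8: best P0=NH1 P1=NH1
Op 9: best P0=- P1=NH1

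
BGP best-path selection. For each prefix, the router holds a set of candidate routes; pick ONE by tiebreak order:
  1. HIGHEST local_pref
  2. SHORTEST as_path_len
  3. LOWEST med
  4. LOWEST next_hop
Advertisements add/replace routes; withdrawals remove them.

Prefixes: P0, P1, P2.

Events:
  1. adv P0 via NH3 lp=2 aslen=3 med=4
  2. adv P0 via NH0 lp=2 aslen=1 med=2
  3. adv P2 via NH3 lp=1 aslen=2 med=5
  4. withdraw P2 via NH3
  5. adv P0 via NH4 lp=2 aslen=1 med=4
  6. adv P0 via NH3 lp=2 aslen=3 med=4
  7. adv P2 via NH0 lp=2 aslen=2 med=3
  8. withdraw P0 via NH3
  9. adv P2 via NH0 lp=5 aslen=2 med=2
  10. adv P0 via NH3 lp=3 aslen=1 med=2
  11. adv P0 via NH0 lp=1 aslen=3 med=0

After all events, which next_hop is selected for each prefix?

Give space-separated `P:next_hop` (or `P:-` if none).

Answer: P0:NH3 P1:- P2:NH0

Derivation:
Op 1: best P0=NH3 P1=- P2=-
Op 2: best P0=NH0 P1=- P2=-
Op 3: best P0=NH0 P1=- P2=NH3
Op 4: best P0=NH0 P1=- P2=-
Op 5: best P0=NH0 P1=- P2=-
Op 6: best P0=NH0 P1=- P2=-
Op 7: best P0=NH0 P1=- P2=NH0
Op 8: best P0=NH0 P1=- P2=NH0
Op 9: best P0=NH0 P1=- P2=NH0
Op 10: best P0=NH3 P1=- P2=NH0
Op 11: best P0=NH3 P1=- P2=NH0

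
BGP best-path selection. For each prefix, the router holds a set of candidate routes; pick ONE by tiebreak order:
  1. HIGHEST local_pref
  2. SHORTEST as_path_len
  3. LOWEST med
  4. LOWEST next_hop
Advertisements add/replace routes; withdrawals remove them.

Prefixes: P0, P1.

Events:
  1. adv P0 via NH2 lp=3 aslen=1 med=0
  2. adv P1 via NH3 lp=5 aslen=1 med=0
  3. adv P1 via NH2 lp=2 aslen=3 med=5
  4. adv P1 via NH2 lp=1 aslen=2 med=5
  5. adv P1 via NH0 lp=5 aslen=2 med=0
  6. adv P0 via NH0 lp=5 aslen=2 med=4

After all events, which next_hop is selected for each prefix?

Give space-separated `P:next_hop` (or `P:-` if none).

Answer: P0:NH0 P1:NH3

Derivation:
Op 1: best P0=NH2 P1=-
Op 2: best P0=NH2 P1=NH3
Op 3: best P0=NH2 P1=NH3
Op 4: best P0=NH2 P1=NH3
Op 5: best P0=NH2 P1=NH3
Op 6: best P0=NH0 P1=NH3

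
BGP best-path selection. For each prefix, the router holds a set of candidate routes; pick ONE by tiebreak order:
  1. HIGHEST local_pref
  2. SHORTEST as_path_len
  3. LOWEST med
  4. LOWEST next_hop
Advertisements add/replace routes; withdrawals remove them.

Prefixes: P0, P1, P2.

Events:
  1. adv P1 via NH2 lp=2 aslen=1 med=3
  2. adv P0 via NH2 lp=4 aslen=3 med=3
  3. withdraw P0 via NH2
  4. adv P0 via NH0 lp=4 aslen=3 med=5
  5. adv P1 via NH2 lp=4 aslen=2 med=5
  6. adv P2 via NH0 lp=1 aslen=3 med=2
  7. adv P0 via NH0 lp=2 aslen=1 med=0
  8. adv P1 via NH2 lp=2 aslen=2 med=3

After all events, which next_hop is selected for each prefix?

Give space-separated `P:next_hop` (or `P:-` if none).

Op 1: best P0=- P1=NH2 P2=-
Op 2: best P0=NH2 P1=NH2 P2=-
Op 3: best P0=- P1=NH2 P2=-
Op 4: best P0=NH0 P1=NH2 P2=-
Op 5: best P0=NH0 P1=NH2 P2=-
Op 6: best P0=NH0 P1=NH2 P2=NH0
Op 7: best P0=NH0 P1=NH2 P2=NH0
Op 8: best P0=NH0 P1=NH2 P2=NH0

Answer: P0:NH0 P1:NH2 P2:NH0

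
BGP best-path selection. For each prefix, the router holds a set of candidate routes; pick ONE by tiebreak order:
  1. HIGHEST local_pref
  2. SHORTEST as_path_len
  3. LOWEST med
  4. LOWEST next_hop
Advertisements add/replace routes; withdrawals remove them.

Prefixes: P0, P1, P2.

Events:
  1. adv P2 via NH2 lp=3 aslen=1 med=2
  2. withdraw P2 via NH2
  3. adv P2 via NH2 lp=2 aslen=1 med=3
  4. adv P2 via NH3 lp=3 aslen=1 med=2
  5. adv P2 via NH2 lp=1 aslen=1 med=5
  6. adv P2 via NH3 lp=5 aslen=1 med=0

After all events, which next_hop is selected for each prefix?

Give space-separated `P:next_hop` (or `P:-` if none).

Op 1: best P0=- P1=- P2=NH2
Op 2: best P0=- P1=- P2=-
Op 3: best P0=- P1=- P2=NH2
Op 4: best P0=- P1=- P2=NH3
Op 5: best P0=- P1=- P2=NH3
Op 6: best P0=- P1=- P2=NH3

Answer: P0:- P1:- P2:NH3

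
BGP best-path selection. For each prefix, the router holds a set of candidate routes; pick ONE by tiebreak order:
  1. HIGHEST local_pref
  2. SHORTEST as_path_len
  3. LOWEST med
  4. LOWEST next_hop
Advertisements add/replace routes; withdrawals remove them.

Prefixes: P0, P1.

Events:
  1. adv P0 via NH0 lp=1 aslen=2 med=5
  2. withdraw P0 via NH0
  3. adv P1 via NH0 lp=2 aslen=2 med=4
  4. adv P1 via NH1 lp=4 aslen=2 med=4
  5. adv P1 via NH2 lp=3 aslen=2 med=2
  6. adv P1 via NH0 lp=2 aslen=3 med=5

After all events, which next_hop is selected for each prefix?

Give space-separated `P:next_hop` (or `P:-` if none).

Answer: P0:- P1:NH1

Derivation:
Op 1: best P0=NH0 P1=-
Op 2: best P0=- P1=-
Op 3: best P0=- P1=NH0
Op 4: best P0=- P1=NH1
Op 5: best P0=- P1=NH1
Op 6: best P0=- P1=NH1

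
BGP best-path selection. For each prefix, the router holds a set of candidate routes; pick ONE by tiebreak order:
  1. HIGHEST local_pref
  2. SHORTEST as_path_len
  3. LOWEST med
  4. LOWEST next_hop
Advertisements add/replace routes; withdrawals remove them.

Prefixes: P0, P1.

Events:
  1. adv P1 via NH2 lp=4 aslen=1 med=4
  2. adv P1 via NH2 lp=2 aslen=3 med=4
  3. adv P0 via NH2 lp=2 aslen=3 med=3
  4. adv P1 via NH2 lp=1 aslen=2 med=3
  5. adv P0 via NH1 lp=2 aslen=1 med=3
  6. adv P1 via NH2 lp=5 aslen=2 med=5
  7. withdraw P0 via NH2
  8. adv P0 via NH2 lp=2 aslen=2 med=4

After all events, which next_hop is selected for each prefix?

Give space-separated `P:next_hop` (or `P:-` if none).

Op 1: best P0=- P1=NH2
Op 2: best P0=- P1=NH2
Op 3: best P0=NH2 P1=NH2
Op 4: best P0=NH2 P1=NH2
Op 5: best P0=NH1 P1=NH2
Op 6: best P0=NH1 P1=NH2
Op 7: best P0=NH1 P1=NH2
Op 8: best P0=NH1 P1=NH2

Answer: P0:NH1 P1:NH2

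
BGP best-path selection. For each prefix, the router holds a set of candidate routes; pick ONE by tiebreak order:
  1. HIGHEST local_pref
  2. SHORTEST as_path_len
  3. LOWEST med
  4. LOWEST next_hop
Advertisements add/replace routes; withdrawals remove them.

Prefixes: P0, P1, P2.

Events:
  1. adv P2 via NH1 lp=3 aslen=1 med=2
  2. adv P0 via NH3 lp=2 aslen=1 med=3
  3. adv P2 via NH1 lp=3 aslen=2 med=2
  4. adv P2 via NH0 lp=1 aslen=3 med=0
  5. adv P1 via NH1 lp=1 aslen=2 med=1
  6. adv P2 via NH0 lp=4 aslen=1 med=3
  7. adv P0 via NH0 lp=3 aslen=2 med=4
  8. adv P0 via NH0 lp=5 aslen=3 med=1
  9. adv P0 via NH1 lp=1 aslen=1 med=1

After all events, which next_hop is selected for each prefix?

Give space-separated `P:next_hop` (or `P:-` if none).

Op 1: best P0=- P1=- P2=NH1
Op 2: best P0=NH3 P1=- P2=NH1
Op 3: best P0=NH3 P1=- P2=NH1
Op 4: best P0=NH3 P1=- P2=NH1
Op 5: best P0=NH3 P1=NH1 P2=NH1
Op 6: best P0=NH3 P1=NH1 P2=NH0
Op 7: best P0=NH0 P1=NH1 P2=NH0
Op 8: best P0=NH0 P1=NH1 P2=NH0
Op 9: best P0=NH0 P1=NH1 P2=NH0

Answer: P0:NH0 P1:NH1 P2:NH0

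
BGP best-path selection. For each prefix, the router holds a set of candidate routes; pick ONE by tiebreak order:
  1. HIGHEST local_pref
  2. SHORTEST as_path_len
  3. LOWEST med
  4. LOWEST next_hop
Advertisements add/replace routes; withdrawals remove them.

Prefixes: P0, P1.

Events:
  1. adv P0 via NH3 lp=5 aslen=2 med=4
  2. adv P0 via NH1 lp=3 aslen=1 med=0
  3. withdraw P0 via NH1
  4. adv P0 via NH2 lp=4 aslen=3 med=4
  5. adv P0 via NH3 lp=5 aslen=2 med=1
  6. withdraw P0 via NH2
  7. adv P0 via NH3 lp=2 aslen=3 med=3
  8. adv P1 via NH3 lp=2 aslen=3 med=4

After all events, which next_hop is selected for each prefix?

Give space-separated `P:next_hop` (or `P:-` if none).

Op 1: best P0=NH3 P1=-
Op 2: best P0=NH3 P1=-
Op 3: best P0=NH3 P1=-
Op 4: best P0=NH3 P1=-
Op 5: best P0=NH3 P1=-
Op 6: best P0=NH3 P1=-
Op 7: best P0=NH3 P1=-
Op 8: best P0=NH3 P1=NH3

Answer: P0:NH3 P1:NH3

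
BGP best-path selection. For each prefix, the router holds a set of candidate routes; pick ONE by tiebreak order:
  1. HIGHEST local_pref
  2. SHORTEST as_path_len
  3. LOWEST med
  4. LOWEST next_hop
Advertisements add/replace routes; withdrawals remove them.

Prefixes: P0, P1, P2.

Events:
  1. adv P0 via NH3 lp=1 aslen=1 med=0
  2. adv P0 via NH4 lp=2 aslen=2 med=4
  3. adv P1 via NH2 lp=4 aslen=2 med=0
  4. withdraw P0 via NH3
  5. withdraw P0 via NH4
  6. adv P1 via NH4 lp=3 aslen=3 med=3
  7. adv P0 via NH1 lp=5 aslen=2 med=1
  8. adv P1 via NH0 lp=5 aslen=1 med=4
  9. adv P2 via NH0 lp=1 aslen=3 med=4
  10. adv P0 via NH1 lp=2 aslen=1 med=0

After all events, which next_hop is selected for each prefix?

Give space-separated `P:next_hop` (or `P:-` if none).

Op 1: best P0=NH3 P1=- P2=-
Op 2: best P0=NH4 P1=- P2=-
Op 3: best P0=NH4 P1=NH2 P2=-
Op 4: best P0=NH4 P1=NH2 P2=-
Op 5: best P0=- P1=NH2 P2=-
Op 6: best P0=- P1=NH2 P2=-
Op 7: best P0=NH1 P1=NH2 P2=-
Op 8: best P0=NH1 P1=NH0 P2=-
Op 9: best P0=NH1 P1=NH0 P2=NH0
Op 10: best P0=NH1 P1=NH0 P2=NH0

Answer: P0:NH1 P1:NH0 P2:NH0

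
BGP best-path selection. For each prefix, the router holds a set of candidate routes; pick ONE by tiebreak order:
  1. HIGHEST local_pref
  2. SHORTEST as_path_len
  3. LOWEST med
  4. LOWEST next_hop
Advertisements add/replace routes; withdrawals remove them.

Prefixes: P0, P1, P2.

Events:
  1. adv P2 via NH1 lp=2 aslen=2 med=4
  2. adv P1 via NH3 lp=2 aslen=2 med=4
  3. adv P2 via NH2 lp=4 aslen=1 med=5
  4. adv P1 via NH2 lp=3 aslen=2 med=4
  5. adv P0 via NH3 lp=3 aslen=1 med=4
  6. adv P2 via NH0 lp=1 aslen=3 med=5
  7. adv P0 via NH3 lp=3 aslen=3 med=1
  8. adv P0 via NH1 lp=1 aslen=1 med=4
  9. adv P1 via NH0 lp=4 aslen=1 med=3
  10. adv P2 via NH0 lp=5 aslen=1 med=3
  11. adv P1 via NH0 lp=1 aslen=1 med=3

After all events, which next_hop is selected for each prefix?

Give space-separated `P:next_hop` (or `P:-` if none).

Answer: P0:NH3 P1:NH2 P2:NH0

Derivation:
Op 1: best P0=- P1=- P2=NH1
Op 2: best P0=- P1=NH3 P2=NH1
Op 3: best P0=- P1=NH3 P2=NH2
Op 4: best P0=- P1=NH2 P2=NH2
Op 5: best P0=NH3 P1=NH2 P2=NH2
Op 6: best P0=NH3 P1=NH2 P2=NH2
Op 7: best P0=NH3 P1=NH2 P2=NH2
Op 8: best P0=NH3 P1=NH2 P2=NH2
Op 9: best P0=NH3 P1=NH0 P2=NH2
Op 10: best P0=NH3 P1=NH0 P2=NH0
Op 11: best P0=NH3 P1=NH2 P2=NH0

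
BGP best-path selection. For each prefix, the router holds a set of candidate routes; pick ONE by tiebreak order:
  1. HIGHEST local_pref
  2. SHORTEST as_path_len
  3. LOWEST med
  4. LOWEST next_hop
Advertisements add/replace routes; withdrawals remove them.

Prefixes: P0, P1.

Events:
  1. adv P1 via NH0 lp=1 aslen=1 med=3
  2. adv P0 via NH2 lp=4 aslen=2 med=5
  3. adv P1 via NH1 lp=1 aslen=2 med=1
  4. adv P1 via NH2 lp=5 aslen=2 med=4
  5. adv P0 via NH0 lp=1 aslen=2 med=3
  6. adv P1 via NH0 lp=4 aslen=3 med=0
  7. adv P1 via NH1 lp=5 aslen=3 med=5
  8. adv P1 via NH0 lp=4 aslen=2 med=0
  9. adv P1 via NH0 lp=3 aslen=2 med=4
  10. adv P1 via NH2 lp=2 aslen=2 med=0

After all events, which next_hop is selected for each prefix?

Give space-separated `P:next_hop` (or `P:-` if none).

Op 1: best P0=- P1=NH0
Op 2: best P0=NH2 P1=NH0
Op 3: best P0=NH2 P1=NH0
Op 4: best P0=NH2 P1=NH2
Op 5: best P0=NH2 P1=NH2
Op 6: best P0=NH2 P1=NH2
Op 7: best P0=NH2 P1=NH2
Op 8: best P0=NH2 P1=NH2
Op 9: best P0=NH2 P1=NH2
Op 10: best P0=NH2 P1=NH1

Answer: P0:NH2 P1:NH1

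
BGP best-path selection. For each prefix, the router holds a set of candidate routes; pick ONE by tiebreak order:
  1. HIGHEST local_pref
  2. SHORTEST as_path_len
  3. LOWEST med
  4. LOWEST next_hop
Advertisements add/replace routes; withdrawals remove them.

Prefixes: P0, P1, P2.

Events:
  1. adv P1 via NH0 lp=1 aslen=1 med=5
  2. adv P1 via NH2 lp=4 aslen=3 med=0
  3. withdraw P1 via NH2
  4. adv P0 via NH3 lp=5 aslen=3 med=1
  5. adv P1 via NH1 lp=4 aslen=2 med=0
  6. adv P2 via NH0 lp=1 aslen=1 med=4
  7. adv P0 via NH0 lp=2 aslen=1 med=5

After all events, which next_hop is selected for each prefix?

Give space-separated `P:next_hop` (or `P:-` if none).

Op 1: best P0=- P1=NH0 P2=-
Op 2: best P0=- P1=NH2 P2=-
Op 3: best P0=- P1=NH0 P2=-
Op 4: best P0=NH3 P1=NH0 P2=-
Op 5: best P0=NH3 P1=NH1 P2=-
Op 6: best P0=NH3 P1=NH1 P2=NH0
Op 7: best P0=NH3 P1=NH1 P2=NH0

Answer: P0:NH3 P1:NH1 P2:NH0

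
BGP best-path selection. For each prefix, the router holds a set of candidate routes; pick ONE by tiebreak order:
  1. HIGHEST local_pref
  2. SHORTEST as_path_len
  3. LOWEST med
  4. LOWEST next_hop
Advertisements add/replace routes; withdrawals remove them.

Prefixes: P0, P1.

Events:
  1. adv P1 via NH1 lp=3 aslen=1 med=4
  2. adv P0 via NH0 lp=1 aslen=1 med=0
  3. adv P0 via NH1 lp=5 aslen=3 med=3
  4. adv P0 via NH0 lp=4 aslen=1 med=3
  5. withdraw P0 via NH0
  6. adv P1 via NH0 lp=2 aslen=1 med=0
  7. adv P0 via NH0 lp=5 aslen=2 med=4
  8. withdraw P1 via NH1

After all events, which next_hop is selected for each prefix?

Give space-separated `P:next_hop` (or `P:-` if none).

Answer: P0:NH0 P1:NH0

Derivation:
Op 1: best P0=- P1=NH1
Op 2: best P0=NH0 P1=NH1
Op 3: best P0=NH1 P1=NH1
Op 4: best P0=NH1 P1=NH1
Op 5: best P0=NH1 P1=NH1
Op 6: best P0=NH1 P1=NH1
Op 7: best P0=NH0 P1=NH1
Op 8: best P0=NH0 P1=NH0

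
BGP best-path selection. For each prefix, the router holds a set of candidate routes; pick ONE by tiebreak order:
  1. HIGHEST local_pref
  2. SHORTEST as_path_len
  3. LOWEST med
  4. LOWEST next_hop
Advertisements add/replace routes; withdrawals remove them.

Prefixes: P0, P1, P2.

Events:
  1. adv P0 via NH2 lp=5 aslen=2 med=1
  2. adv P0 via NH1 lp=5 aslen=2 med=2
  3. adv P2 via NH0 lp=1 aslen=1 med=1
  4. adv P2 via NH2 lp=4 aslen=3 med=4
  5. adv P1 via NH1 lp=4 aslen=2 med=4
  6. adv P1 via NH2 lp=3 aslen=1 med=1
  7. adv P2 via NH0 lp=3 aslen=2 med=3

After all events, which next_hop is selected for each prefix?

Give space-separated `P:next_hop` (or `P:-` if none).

Op 1: best P0=NH2 P1=- P2=-
Op 2: best P0=NH2 P1=- P2=-
Op 3: best P0=NH2 P1=- P2=NH0
Op 4: best P0=NH2 P1=- P2=NH2
Op 5: best P0=NH2 P1=NH1 P2=NH2
Op 6: best P0=NH2 P1=NH1 P2=NH2
Op 7: best P0=NH2 P1=NH1 P2=NH2

Answer: P0:NH2 P1:NH1 P2:NH2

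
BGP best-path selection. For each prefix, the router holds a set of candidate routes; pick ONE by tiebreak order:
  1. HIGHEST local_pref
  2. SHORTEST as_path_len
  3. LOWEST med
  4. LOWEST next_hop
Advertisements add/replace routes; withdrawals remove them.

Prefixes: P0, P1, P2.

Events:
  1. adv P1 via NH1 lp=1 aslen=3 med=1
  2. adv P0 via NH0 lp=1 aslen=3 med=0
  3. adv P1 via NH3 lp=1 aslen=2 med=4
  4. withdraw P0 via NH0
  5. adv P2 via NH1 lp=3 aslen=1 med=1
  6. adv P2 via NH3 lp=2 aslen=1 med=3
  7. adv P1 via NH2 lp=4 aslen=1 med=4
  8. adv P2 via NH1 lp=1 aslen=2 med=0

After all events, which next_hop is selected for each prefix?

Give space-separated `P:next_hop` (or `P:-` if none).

Answer: P0:- P1:NH2 P2:NH3

Derivation:
Op 1: best P0=- P1=NH1 P2=-
Op 2: best P0=NH0 P1=NH1 P2=-
Op 3: best P0=NH0 P1=NH3 P2=-
Op 4: best P0=- P1=NH3 P2=-
Op 5: best P0=- P1=NH3 P2=NH1
Op 6: best P0=- P1=NH3 P2=NH1
Op 7: best P0=- P1=NH2 P2=NH1
Op 8: best P0=- P1=NH2 P2=NH3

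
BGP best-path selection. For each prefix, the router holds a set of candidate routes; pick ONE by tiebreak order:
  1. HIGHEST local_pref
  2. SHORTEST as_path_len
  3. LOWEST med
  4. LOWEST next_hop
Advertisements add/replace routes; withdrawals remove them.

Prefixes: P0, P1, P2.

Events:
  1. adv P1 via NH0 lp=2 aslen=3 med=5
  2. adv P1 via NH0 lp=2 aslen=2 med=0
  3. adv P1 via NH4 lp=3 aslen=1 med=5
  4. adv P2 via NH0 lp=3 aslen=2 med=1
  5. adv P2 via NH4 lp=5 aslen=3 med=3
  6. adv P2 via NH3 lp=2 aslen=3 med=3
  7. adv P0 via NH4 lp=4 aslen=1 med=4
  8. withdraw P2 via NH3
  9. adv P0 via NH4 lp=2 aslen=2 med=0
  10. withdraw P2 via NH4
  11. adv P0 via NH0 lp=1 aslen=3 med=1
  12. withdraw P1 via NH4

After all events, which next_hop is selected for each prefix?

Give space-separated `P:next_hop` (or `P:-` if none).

Answer: P0:NH4 P1:NH0 P2:NH0

Derivation:
Op 1: best P0=- P1=NH0 P2=-
Op 2: best P0=- P1=NH0 P2=-
Op 3: best P0=- P1=NH4 P2=-
Op 4: best P0=- P1=NH4 P2=NH0
Op 5: best P0=- P1=NH4 P2=NH4
Op 6: best P0=- P1=NH4 P2=NH4
Op 7: best P0=NH4 P1=NH4 P2=NH4
Op 8: best P0=NH4 P1=NH4 P2=NH4
Op 9: best P0=NH4 P1=NH4 P2=NH4
Op 10: best P0=NH4 P1=NH4 P2=NH0
Op 11: best P0=NH4 P1=NH4 P2=NH0
Op 12: best P0=NH4 P1=NH0 P2=NH0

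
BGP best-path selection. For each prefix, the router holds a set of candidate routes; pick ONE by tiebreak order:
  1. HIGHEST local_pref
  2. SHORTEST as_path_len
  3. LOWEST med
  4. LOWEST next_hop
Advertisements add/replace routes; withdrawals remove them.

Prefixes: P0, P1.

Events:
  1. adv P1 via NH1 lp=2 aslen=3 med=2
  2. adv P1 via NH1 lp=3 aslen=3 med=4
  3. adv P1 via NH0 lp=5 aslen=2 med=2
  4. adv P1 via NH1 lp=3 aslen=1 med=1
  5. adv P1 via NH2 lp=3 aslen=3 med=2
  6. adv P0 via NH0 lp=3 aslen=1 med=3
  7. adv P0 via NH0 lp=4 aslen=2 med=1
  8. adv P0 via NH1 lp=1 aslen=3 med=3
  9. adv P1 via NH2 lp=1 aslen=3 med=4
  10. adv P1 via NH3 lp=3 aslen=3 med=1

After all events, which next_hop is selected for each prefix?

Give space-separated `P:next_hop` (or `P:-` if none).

Answer: P0:NH0 P1:NH0

Derivation:
Op 1: best P0=- P1=NH1
Op 2: best P0=- P1=NH1
Op 3: best P0=- P1=NH0
Op 4: best P0=- P1=NH0
Op 5: best P0=- P1=NH0
Op 6: best P0=NH0 P1=NH0
Op 7: best P0=NH0 P1=NH0
Op 8: best P0=NH0 P1=NH0
Op 9: best P0=NH0 P1=NH0
Op 10: best P0=NH0 P1=NH0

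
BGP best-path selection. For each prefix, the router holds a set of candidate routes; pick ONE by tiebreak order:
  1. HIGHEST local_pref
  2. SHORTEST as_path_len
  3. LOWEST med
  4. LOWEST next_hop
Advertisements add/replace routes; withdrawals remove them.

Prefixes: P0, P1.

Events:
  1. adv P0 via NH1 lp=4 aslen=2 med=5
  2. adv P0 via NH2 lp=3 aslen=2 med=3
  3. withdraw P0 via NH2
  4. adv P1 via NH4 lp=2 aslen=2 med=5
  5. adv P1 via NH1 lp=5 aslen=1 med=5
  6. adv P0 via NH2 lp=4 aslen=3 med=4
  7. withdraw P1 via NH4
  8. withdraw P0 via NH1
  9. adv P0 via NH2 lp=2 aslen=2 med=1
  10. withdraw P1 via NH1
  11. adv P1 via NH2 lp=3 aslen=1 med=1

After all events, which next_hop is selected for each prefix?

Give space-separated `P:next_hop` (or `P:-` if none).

Answer: P0:NH2 P1:NH2

Derivation:
Op 1: best P0=NH1 P1=-
Op 2: best P0=NH1 P1=-
Op 3: best P0=NH1 P1=-
Op 4: best P0=NH1 P1=NH4
Op 5: best P0=NH1 P1=NH1
Op 6: best P0=NH1 P1=NH1
Op 7: best P0=NH1 P1=NH1
Op 8: best P0=NH2 P1=NH1
Op 9: best P0=NH2 P1=NH1
Op 10: best P0=NH2 P1=-
Op 11: best P0=NH2 P1=NH2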